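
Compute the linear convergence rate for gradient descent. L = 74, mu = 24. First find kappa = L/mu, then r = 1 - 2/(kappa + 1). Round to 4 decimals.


Step 1: Compute the condition number.
kappa = L/mu = 74/24 = 3.0833
Step 2: Compute the convergence rate.
r = 1 - 2/(kappa + 1) = 1 - 2*mu/(L + mu) = (L - mu)/(L + mu) = 50/98 = 0.5102


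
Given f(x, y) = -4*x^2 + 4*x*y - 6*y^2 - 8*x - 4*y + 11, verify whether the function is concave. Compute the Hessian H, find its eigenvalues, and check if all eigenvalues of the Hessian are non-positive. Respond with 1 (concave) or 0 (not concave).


The Hessian of f(x,y) = -4*x^2 + 4*x*y - 6*y^2 - 8*x - 4*y + 11 is:
H = [[-8, 4], [4, -12]]
Trace = -8 - 12 = -20
Determinant = -8*-12 - (4)^2 = 80
Discriminant = (-20)^2 - 4*80 = 80.0
Eigenvalues: lambda_1 = -14.4721, lambda_2 = -5.5279
The function is concave.

1


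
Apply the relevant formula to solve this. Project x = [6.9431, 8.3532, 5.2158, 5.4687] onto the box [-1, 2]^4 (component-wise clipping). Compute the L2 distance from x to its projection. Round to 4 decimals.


Project each component onto [-1, 2].
clip(6.9431) = 2.0, clip(8.3532) = 2.0, clip(5.2158) = 2.0, clip(5.4687) = 2.0
Projection = [2.0, 2.0, 2.0, 2.0]
Squared diffs: [24.4342, 40.3632, 10.3414, 12.0319]
Distance = sqrt(87.1707) = 9.3365


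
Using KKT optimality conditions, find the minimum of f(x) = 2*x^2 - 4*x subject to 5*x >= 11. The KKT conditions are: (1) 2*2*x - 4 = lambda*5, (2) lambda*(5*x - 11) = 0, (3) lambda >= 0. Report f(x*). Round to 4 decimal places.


Step 1: Try lambda = 0 (constraint inactive).
x_unc = 4/(2*2) = 1.0
Check: 5*1.0 = 5.0 < 11 -- violated!
Step 2: Constraint must be active: 5*x = 11
x* = 11/5 = 2.2
lambda = (2*2*2.2 - 4)/5 = 0.96
Step 3: Compute optimal value.
f(x*) = 2*2.2^2 - 4*2.2 = 0.88


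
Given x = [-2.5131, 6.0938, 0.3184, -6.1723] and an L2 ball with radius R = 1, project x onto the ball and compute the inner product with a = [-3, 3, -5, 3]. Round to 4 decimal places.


Step 1: Compute ||x|| (intermediates to 6 decimals).
||x|| = sqrt((-2.5131)^2 + 6.0938^2 + 0.3184^2 + (-6.1723)^2) = 9.035969
Step 2: Project.
Since ||x|| > R, scale = R/||x|| = 1/9.035969 = 0.110669, proj(x) = scale * x
proj(x) = [-0.278122, 0.674395, 0.035237, -0.683082]
Step 3: Dot product.
a^T * proj(x) = -3*(-0.278122) + 3*0.674395 - 5*0.035237 + 3*(-0.683082) = 0.6321


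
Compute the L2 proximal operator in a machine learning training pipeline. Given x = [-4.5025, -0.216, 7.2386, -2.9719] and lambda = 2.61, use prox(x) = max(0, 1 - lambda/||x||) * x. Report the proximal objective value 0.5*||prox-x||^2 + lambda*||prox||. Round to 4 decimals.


Step 1: Compute ||x||.
||x|| = 9.0304
Step 2: Compute scaling factor.
scale = max(0, 1 - 2.61/9.0304) = 0.711
Step 3: prox(x) = [-3.2012, -0.1536, 5.1465, -2.113]
||prox(x)|| = 6.4204
Step 4: Proximal objective.
0.5*||prox-x||^2 = 3.4061
lambda*||prox|| = 16.7572
Total = 20.1634


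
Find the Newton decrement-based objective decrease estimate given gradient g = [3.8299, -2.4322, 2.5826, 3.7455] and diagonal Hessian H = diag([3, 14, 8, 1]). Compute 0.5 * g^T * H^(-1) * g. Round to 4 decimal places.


Step 1: H is diagonal, so H^(-1) * g = [1.2766, -0.1737, 0.3228, 3.7455].
Step 2: g^T H^(-1) g = sum_i g_i^2 / H_ii
  = (3.8299)^2/3 + (-2.4322)^2/14 + (2.5826)^2/8 + (3.7455)^2/1
  = 4.8894 + 0.4225 + 0.8337 + 14.0288 = 20.1744
Step 3: Objective decrease = 0.5 * g^T H^(-1) g = 10.0872


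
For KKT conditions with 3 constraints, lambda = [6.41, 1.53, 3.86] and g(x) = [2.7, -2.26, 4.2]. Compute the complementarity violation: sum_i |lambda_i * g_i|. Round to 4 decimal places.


KKT complementary slackness check:
lambda_1 * g_1 = 6.41 * 2.7 = 17.307
lambda_2 * g_2 = 1.53 * -2.26 = -3.4578
lambda_3 * g_3 = 3.86 * 4.2 = 16.212
Total violation = 17.307 + 3.4578 + 16.212 = 36.9768


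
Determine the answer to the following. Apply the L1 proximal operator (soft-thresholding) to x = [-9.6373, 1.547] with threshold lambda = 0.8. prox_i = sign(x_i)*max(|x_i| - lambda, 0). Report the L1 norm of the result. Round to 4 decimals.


Soft-thresholding with lambda = 0.8:
prox(-9.6373) = sign(-9.6373)*max(|-9.6373| - 0.8, 0) = -8.8373
prox(1.547) = sign(1.547)*max(|1.547| - 0.8, 0) = 0.747
prox(x) = [-8.8373, 0.747]
||prox(x)||_1 = 8.8373 + 0.747 = 9.5843


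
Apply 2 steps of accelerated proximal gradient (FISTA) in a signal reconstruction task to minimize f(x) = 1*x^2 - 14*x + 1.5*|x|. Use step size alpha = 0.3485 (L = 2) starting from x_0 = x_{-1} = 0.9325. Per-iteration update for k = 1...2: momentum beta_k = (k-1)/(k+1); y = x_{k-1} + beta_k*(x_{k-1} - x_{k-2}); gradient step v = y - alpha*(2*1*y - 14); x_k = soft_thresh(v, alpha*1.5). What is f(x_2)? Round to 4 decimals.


FISTA on f(x) = 1*x^2 - 14*x + 1.5*|x|
L = 2, alpha = 0.3485
Iteration 1: beta = 0.0, y = 0.9325 + 0.0*(0.9325 - 0.9325) = 0.9325
  grad(y) = -12.135, v = y - alpha*grad = 5.1615
  prox(v) = soft_thresh(5.1615, 0.5228) = 4.6388
Iteration 2: beta = 0.3333, y = 4.6388 + 0.3333*(4.6388 - 0.9325) = 5.8742
  grad(y) = -2.2515, v = y - alpha*grad = 6.6589
  prox(v) = soft_thresh(6.6589, 0.5228) = 6.1361
f(x_2) = 1*6.1361^2 - 14*6.1361 + 1.5*|6.1361| = -39.0495


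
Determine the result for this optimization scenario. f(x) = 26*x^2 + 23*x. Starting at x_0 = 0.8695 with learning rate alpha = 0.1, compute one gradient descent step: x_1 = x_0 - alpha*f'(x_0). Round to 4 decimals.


We compute the gradient at x_0 and apply the update.
f'(x) = 52*x + 23
f'(0.8695) = 52*0.8695 + 23 = 68.214
x_1 = 0.8695 - 0.1*68.214 = -5.9519


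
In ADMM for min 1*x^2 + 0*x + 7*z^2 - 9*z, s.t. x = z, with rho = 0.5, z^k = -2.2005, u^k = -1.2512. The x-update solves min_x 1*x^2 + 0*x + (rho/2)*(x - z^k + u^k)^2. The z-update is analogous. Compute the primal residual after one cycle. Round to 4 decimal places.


ADMM iteration with rho = 0.5, z^k = -2.2005, u^k = -1.2512
Step 1: x-update.
Minimize 1*x^2 + 0*x + (0.5/2)*(x + 2.2005 - 1.2512)^2
FOC: (2*1 + 0.5)*x = 0 + 0.5*(-2.2005 + 1.2512)
x^{k+1} = -0.1899
Step 2: z-update.
Minimize 7*z^2 - 9*z + (0.5/2)*(-0.1899 - z - 1.2512)^2
FOC: (2*7 + 0.5)*z = 9 + 0.5*(-0.1899 - 1.2512)
z^{k+1} = 0.571
Step 3: u-update.
u^{k+1} = -1.2512 - 0.1899 - 0.571 = -2.0121
Step 4: Primal residual = |-0.1899 - 0.571| = 0.7609


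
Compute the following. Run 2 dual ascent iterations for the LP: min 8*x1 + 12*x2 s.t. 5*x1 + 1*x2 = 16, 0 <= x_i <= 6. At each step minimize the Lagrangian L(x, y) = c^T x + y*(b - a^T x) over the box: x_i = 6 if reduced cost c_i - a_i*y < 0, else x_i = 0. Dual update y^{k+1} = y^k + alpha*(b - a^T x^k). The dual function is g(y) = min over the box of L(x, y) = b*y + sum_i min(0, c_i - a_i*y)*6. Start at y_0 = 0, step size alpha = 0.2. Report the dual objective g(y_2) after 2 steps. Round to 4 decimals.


Dual ascent for LP: min 8*x1 + 12*x2, 5*x1 + 1*x2 = 16, 0 <= x_i <= 6
Step 1: y^k = 0.0, reduced costs: (8.0, 12.0)
  x^k = (0.0, 0.0), subgradient = b - a^T x = 16.0
  y^{k+1} = 0.0 + 0.2*16.0 = 3.2
Step 2: y^k = 3.2, reduced costs: (-8.0, 8.8)
  x^k = (6.0, 0.0), subgradient = b - a^T x = -14.0
  y^{k+1} = 3.2 + 0.2*-14.0 = 0.4
Dual objective at y_2 = 0.4: reduced costs (6.0, 11.6), box minimizer x = (0.0, 0.0)
g(y_2) = b*y + (c1 - a1*y)*x1 + (c2 - a2*y)*x2 = 16*0.4 + 6.0*0.0 + 11.6*0.0 = 6.4 + 0.0 + 0.0 = 6.4


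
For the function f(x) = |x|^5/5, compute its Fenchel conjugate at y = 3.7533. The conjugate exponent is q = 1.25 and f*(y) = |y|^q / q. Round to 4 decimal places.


The conjugate exponent q satisfies 1/p + 1/q = 1.
p = 5, so q = 5/(5 - 1) = 1.25
|y|^q = 3.7533^1.25 = 5.2242
f*(3.7533) = 5.2242 / 1.25 = 4.1793


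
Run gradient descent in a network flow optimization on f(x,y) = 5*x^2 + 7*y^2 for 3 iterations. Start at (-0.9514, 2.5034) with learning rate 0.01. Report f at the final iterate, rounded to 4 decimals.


Gradient descent on f(x,y) = 5*x^2 + 7*y^2.
Starting point: (-0.9514, 2.5034), alpha = 0.01
Step 1: grad_x = 2*5*-0.9514 = -9.514, grad_y = 2*7*2.5034 = 35.0476
  x_1 = -0.9514 - 0.01*-9.514 = -0.8563
  y_1 = 2.5034 - 0.01*35.0476 = 2.1529
Step 2: grad_x = 2*5*-0.8563 = -8.5626, grad_y = 2*7*2.1529 = 30.1409
  x_2 = -0.8563 - 0.01*-8.5626 = -0.7706
  y_2 = 2.1529 - 0.01*30.1409 = 1.8515
Step 3: grad_x = 2*5*-0.7706 = -7.7063, grad_y = 2*7*1.8515 = 25.9212
  x_3 = -0.7706 - 0.01*-7.7063 = -0.6936
  y_3 = 1.8515 - 0.01*25.9212 = 1.5923
f(-0.6936, 1.5923) = 5*(-0.6936)^2 + 7*1.5923^2 = 20.1532


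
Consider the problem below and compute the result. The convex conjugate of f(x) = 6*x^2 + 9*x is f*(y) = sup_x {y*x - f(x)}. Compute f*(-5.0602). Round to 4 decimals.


f*(y) = sup_x {y*x - a*x^2 - b*x} = sup_x {(y-b)*x - a*x^2}
FOC: (y - b) - 2a*x = 0 => x* = (y - b)/(2a)
x* = (-5.0602 - 9)/(2*6) = -1.1717
f*(-5.0602) = (y-b)^2/(4a) = (-5.0602 - 9)^2/(4*6)
= 197.6892/24 = 8.2371


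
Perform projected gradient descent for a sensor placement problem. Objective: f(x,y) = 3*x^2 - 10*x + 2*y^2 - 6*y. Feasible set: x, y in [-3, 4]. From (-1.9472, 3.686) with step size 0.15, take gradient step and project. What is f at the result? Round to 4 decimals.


Step 1: Compute gradient at (-1.9472, 3.686).
grad_x = 2*3*-1.9472 - 10 = -21.6832
grad_y = 2*2*3.686 - 6 = 8.744
Step 2: Gradient step.
x_raw = -1.9472 - 0.15*-21.6832 = 1.3053
y_raw = 3.686 - 0.15*8.744 = 2.3744
Step 3: Project onto [-3, 4].
x_proj = clip(1.3053) = 1.3053
y_proj = clip(2.3744) = 2.3744
Step 4: Evaluate f.
f(1.3053, 2.3744) = -10.9124


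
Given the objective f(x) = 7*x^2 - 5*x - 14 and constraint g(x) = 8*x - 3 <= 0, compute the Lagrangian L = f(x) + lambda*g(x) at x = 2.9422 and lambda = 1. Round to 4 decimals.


Step 1: Evaluate f(x).
f(2.9422) = 7*2.9422^2 - 5*2.9422 - 14 = 31.8848
Step 2: Evaluate g(x).
g(2.9422) = 8*2.9422 - 3 = 20.5376
Step 3: Compute Lagrangian.
L = 31.8848 + 1*20.5376 = 52.4224


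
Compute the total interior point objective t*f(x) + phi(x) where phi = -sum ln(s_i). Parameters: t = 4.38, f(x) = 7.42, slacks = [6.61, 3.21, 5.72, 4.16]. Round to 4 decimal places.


Step 1: Compute log-barrier.
ln values: [1.8886, 1.1663, 1.744, 1.4255]
phi = -(1.8886 + 1.1663 + 1.744 + 1.4255) = -6.2243
Step 2: Compute augmented objective.
t*f(x) = 4.38*7.42 = 32.4996
Total = 32.4996 - 6.2243 = 26.2753


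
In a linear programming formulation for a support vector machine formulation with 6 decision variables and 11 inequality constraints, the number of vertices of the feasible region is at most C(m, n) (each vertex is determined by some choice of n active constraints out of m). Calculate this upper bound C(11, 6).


Each vertex corresponds to some choice of n active constraints out of m, so the number of vertices is at most C(m, n) = m! / (n!(m-n)!).
m = 11, n = 6
Numerator: 11 * 10 * 9 * 8 * 7 * 6
Denominator: 6! = 720
C(11, 6) = 462


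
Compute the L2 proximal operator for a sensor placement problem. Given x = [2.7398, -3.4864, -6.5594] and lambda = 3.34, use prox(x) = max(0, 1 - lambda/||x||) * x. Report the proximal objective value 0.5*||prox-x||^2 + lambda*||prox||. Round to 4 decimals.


Step 1: Compute ||x||.
||x|| = 7.9175
Step 2: Compute scaling factor.
scale = max(0, 1 - 3.34/7.9175) = 0.5782
Step 3: prox(x) = [1.584, -2.0157, -3.7923]
||prox(x)|| = 4.5775
Step 4: Proximal objective.
0.5*||prox-x||^2 = 5.5778
lambda*||prox|| = 15.2889
Total = 20.8667


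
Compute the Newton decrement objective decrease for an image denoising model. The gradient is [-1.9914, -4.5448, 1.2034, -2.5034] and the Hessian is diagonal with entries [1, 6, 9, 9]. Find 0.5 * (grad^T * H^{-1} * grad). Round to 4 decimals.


Step 1: H is diagonal, so H^(-1) * g = [-1.9914, -0.7575, 0.1337, -0.2782].
Step 2: g^T H^(-1) g = sum_i g_i^2 / H_ii
  = (-1.9914)^2/1 + (-4.5448)^2/6 + (1.2034)^2/9 + (-2.5034)^2/9
  = 3.9657 + 3.4425 + 0.1609 + 0.6963 = 8.2655
Step 3: Objective decrease = 0.5 * g^T H^(-1) g = 4.1327


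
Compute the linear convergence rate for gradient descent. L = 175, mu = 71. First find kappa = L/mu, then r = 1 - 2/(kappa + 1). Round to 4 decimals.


Step 1: Compute the condition number.
kappa = L/mu = 175/71 = 2.4648
Step 2: Compute the convergence rate.
r = 1 - 2/(kappa + 1) = 1 - 2*mu/(L + mu) = (L - mu)/(L + mu) = 104/246 = 0.4228


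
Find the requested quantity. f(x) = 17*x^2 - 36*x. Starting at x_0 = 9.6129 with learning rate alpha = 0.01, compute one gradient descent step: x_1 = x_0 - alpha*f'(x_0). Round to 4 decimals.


We compute the gradient at x_0 and apply the update.
f'(x) = 34*x - 36
f'(9.6129) = 34*9.6129 - 36 = 290.8386
x_1 = 9.6129 - 0.01*290.8386 = 6.7045


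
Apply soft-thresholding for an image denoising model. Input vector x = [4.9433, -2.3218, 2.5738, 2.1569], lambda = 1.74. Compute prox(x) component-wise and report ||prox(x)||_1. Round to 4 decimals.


Soft-thresholding with lambda = 1.74:
prox(4.9433) = sign(4.9433)*max(|4.9433| - 1.74, 0) = 3.2033
prox(-2.3218) = sign(-2.3218)*max(|-2.3218| - 1.74, 0) = -0.5818
prox(2.5738) = sign(2.5738)*max(|2.5738| - 1.74, 0) = 0.8338
prox(2.1569) = sign(2.1569)*max(|2.1569| - 1.74, 0) = 0.4169
prox(x) = [3.2033, -0.5818, 0.8338, 0.4169]
||prox(x)||_1 = 3.2033 + 0.5818 + 0.8338 + 0.4169 = 5.0358


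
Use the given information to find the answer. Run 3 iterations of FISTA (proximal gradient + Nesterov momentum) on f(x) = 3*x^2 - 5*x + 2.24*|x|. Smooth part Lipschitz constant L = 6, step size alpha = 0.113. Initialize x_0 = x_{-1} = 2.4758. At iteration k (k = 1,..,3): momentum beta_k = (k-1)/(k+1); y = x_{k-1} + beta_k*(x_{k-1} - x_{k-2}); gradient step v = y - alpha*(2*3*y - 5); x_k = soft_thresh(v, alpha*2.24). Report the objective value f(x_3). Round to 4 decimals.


FISTA on f(x) = 3*x^2 - 5*x + 2.24*|x|
L = 6, alpha = 0.113
Iteration 1: beta = 0.0, y = 2.4758 + 0.0*(2.4758 - 2.4758) = 2.4758
  grad(y) = 9.8548, v = y - alpha*grad = 1.3622
  prox(v) = soft_thresh(1.3622, 0.2531) = 1.1091
Iteration 2: beta = 0.3333, y = 1.1091 + 0.3333*(1.1091 - 2.4758) = 0.6535
  grad(y) = -1.0789, v = y - alpha*grad = 0.7754
  prox(v) = soft_thresh(0.7754, 0.2531) = 0.5223
Iteration 3: beta = 0.5, y = 0.5223 + 0.5*(0.5223 - 1.1091) = 0.2289
  grad(y) = -3.6265, v = y - alpha*grad = 0.6387
  prox(v) = soft_thresh(0.6387, 0.2531) = 0.3856
f(x_3) = 3*0.3856^2 - 5*0.3856 + 2.24*|0.3856| = -0.6182


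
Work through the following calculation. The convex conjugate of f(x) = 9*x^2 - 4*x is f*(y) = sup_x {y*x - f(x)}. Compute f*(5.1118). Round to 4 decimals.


f*(y) = sup_x {y*x - a*x^2 - b*x} = sup_x {(y-b)*x - a*x^2}
FOC: (y - b) - 2a*x = 0 => x* = (y - b)/(2a)
x* = (5.1118 + 4)/(2*9) = 0.5062
f*(5.1118) = (y-b)^2/(4a) = (5.1118 + 4)^2/(4*9)
= 83.0249/36 = 2.3062


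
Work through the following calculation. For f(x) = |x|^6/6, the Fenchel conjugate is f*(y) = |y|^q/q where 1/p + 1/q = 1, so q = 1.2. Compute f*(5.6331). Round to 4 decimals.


The conjugate exponent q satisfies 1/p + 1/q = 1.
p = 6, so q = 6/(6 - 1) = 1.2
|y|^q = 5.6331^1.2 = 7.9597
f*(5.6331) = 7.9597 / 1.2 = 6.6331


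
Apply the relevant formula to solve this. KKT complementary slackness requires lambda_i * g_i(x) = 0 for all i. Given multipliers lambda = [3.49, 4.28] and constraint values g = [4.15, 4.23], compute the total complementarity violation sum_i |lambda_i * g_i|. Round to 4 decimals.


KKT complementary slackness check:
lambda_1 * g_1 = 3.49 * 4.15 = 14.4835
lambda_2 * g_2 = 4.28 * 4.23 = 18.1044
Total violation = 14.4835 + 18.1044 = 32.5879


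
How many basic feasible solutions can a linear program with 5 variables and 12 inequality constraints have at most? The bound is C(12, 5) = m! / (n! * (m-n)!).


Each vertex corresponds to some choice of n active constraints out of m, so the number of vertices is at most C(m, n) = m! / (n!(m-n)!).
m = 12, n = 5
Numerator: 12 * 11 * 10 * 9 * 8
Denominator: 5! = 120
C(12, 5) = 792


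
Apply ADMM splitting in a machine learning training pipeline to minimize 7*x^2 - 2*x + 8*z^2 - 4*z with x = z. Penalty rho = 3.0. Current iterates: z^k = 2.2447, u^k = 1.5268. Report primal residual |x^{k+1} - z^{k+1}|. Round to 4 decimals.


ADMM iteration with rho = 3.0, z^k = 2.2447, u^k = 1.5268
Step 1: x-update.
Minimize 7*x^2 - 2*x + (3.0/2)*(x - 2.2447 + 1.5268)^2
FOC: (2*7 + 3.0)*x = 2 + 3.0*(2.2447 - 1.5268)
x^{k+1} = 0.2443
Step 2: z-update.
Minimize 8*z^2 - 4*z + (3.0/2)*(0.2443 - z + 1.5268)^2
FOC: (2*8 + 3.0)*z = 4 + 3.0*(0.2443 + 1.5268)
z^{k+1} = 0.4902
Step 3: u-update.
u^{k+1} = 1.5268 + 0.2443 - 0.4902 = 1.281
Step 4: Primal residual = |0.2443 - 0.4902| = 0.2458


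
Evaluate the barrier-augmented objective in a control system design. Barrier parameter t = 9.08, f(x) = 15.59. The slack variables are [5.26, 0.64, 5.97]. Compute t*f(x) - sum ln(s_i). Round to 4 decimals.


Step 1: Compute log-barrier.
ln values: [1.6601, -0.4463, 1.7867]
phi = -(1.6601 - 0.4463 + 1.7867) = -3.0006
Step 2: Compute augmented objective.
t*f(x) = 9.08*15.59 = 141.5572
Total = 141.5572 - 3.0006 = 138.5566


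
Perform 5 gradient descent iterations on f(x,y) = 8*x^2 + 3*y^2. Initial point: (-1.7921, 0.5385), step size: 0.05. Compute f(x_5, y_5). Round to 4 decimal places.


Gradient descent on f(x,y) = 8*x^2 + 3*y^2.
Starting point: (-1.7921, 0.5385), alpha = 0.05
Step 1: grad_x = 2*8*-1.7921 = -28.6736, grad_y = 2*3*0.5385 = 3.231
  x_1 = -1.7921 - 0.05*-28.6736 = -0.3584
  y_1 = 0.5385 - 0.05*3.231 = 0.377
Step 2: grad_x = 2*8*-0.3584 = -5.7347, grad_y = 2*3*0.377 = 2.2617
  x_2 = -0.3584 - 0.05*-5.7347 = -0.0717
  y_2 = 0.377 - 0.05*2.2617 = 0.2639
Step 3: grad_x = 2*8*-0.0717 = -1.1469, grad_y = 2*3*0.2639 = 1.5832
  x_3 = -0.0717 - 0.05*-1.1469 = -0.0143
  y_3 = 0.2639 - 0.05*1.5832 = 0.1847
Step 4: grad_x = 2*8*-0.0143 = -0.2294, grad_y = 2*3*0.1847 = 1.1082
  x_4 = -0.0143 - 0.05*-0.2294 = -0.0029
  y_4 = 0.1847 - 0.05*1.1082 = 0.1293
Step 5: grad_x = 2*8*-0.0029 = -0.0459, grad_y = 2*3*0.1293 = 0.7758
  x_5 = -0.0029 - 0.05*-0.0459 = -0.0006
  y_5 = 0.1293 - 0.05*0.7758 = 0.0905
f(-0.0006, 0.0905) = 8*(-0.0006)^2 + 3*0.0905^2 = 0.0246


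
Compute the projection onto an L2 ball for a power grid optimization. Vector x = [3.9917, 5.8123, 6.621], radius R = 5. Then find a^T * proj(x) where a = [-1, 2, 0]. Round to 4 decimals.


Step 1: Compute ||x|| (intermediates to 6 decimals).
||x|| = sqrt(3.9917^2 + 5.8123^2 + 6.621^2) = 9.672339
Step 2: Project.
Since ||x|| > R, scale = R/||x|| = 5/9.672339 = 0.516938, proj(x) = scale * x
proj(x) = [2.063461, 3.004599, 3.422646]
Step 3: Dot product.
a^T * proj(x) = -1*2.063461 + 2*3.004599 + 0*3.422646 = 3.9457


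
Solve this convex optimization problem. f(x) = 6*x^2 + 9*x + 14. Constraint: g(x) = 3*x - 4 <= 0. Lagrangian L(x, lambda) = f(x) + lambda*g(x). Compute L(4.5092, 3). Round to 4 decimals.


Step 1: Evaluate f(x).
f(4.5092) = 6*4.5092^2 + 9*4.5092 + 14 = 176.5801
Step 2: Evaluate g(x).
g(4.5092) = 3*4.5092 - 4 = 9.5276
Step 3: Compute Lagrangian.
L = 176.5801 + 3*9.5276 = 205.1629


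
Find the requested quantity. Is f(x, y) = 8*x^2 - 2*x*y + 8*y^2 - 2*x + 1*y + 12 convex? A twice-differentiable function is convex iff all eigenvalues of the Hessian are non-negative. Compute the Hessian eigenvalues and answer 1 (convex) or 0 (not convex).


The Hessian of f(x,y) = 8*x^2 - 2*x*y + 8*y^2 - 2*x + 1*y + 12 is:
H = [[16, -2], [-2, 16]]
Trace = 16 + 16 = 32
Determinant = 16*16 - (-2)^2 = 252
Discriminant = (32)^2 - 4*252 = 16.0
Eigenvalues: lambda_1 = 14.0, lambda_2 = 18.0
The function is convex.

1


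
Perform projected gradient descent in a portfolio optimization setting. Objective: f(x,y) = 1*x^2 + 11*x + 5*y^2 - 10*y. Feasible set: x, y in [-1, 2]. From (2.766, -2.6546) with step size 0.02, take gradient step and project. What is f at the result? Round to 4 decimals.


Step 1: Compute gradient at (2.766, -2.6546).
grad_x = 2*1*2.766 + 11 = 16.532
grad_y = 2*5*-2.6546 - 10 = -36.546
Step 2: Gradient step.
x_raw = 2.766 - 0.02*16.532 = 2.4354
y_raw = -2.6546 - 0.02*-36.546 = -1.9237
Step 3: Project onto [-1, 2].
x_proj = clip(2.4354) = 2.0
y_proj = clip(-1.9237) = -1.0
Step 4: Evaluate f.
f(2.0, -1.0) = 41.0


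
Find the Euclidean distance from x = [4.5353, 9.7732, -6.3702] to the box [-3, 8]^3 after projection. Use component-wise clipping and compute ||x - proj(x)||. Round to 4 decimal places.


Project each component onto [-3, 8].
clip(4.5353) = 4.5353, clip(9.7732) = 8.0, clip(-6.3702) = -3.0
Projection = [4.5353, 8.0, -3.0]
Squared diffs: [0.0, 3.1442, 11.3582]
Distance = sqrt(14.5024) = 3.8082


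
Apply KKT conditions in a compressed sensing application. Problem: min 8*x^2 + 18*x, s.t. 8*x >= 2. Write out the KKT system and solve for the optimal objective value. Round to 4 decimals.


Step 1: Try lambda = 0 (constraint inactive).
x_unc = -18/(2*8) = -1.125
Check: 8*-1.125 = -9.0 < 2 -- violated!
Step 2: Constraint must be active: 8*x = 2
x* = 2/8 = 0.25
lambda = (2*8*0.25 + 18)/8 = 2.75
Step 3: Compute optimal value.
f(x*) = 8*0.25^2 + 18*0.25 = 5.0


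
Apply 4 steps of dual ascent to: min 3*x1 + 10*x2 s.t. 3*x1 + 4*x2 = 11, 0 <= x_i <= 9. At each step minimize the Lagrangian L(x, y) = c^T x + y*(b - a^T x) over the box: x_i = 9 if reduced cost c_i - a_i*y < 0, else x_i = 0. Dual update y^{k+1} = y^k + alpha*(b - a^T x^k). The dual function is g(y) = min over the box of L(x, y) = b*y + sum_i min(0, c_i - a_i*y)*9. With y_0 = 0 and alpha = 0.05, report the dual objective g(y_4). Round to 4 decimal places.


Dual ascent for LP: min 3*x1 + 10*x2, 3*x1 + 4*x2 = 11, 0 <= x_i <= 9
Step 1: y^k = 0.0, reduced costs: (3.0, 10.0)
  x^k = (0.0, 0.0), subgradient = b - a^T x = 11.0
  y^{k+1} = 0.0 + 0.05*11.0 = 0.55
Step 2: y^k = 0.55, reduced costs: (1.35, 7.8)
  x^k = (0.0, 0.0), subgradient = b - a^T x = 11.0
  y^{k+1} = 0.55 + 0.05*11.0 = 1.1
Step 3: y^k = 1.1, reduced costs: (-0.3, 5.6)
  x^k = (9.0, 0.0), subgradient = b - a^T x = -16.0
  y^{k+1} = 1.1 + 0.05*-16.0 = 0.3
Step 4: y^k = 0.3, reduced costs: (2.1, 8.8)
  x^k = (0.0, 0.0), subgradient = b - a^T x = 11.0
  y^{k+1} = 0.3 + 0.05*11.0 = 0.85
Dual objective at y_4 = 0.85: reduced costs (0.45, 6.6), box minimizer x = (0.0, 0.0)
g(y_4) = b*y + (c1 - a1*y)*x1 + (c2 - a2*y)*x2 = 11*0.85 + 0.45*0.0 + 6.6*0.0 = 9.35 + 0.0 + 0.0 = 9.35


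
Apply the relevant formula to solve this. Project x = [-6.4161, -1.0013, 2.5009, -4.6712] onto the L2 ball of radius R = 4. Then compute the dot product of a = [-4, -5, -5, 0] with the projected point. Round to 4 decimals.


Step 1: Compute ||x|| (intermediates to 6 decimals).
||x|| = sqrt((-6.4161)^2 + (-1.0013)^2 + 2.5009^2 + (-4.6712)^2) = 8.381143
Step 2: Project.
Since ||x|| > R, scale = R/||x|| = 4/8.381143 = 0.477262, proj(x) = scale * x
proj(x) = [-3.062161, -0.477882, 1.193585, -2.229386]
Step 3: Dot product.
a^T * proj(x) = -4*(-3.062161) - 5*(-0.477882) - 5*1.193585 + 0*(-2.229386) = 8.6701


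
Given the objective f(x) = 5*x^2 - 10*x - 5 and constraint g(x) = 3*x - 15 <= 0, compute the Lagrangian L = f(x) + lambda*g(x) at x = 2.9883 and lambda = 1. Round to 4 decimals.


Step 1: Evaluate f(x).
f(2.9883) = 5*2.9883^2 - 10*2.9883 - 5 = 9.7667
Step 2: Evaluate g(x).
g(2.9883) = 3*2.9883 - 15 = -6.0351
Step 3: Compute Lagrangian.
L = 9.7667 + 1*-6.0351 = 3.7316


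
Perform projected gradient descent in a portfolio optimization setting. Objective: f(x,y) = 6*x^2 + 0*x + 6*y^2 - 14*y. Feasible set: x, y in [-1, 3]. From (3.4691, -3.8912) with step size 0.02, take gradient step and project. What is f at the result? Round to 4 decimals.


Step 1: Compute gradient at (3.4691, -3.8912).
grad_x = 2*6*3.4691 + 0 = 41.6292
grad_y = 2*6*-3.8912 - 14 = -60.6944
Step 2: Gradient step.
x_raw = 3.4691 - 0.02*41.6292 = 2.6365
y_raw = -3.8912 - 0.02*-60.6944 = -2.6773
Step 3: Project onto [-1, 3].
x_proj = clip(2.6365) = 2.6365
y_proj = clip(-2.6773) = -1.0
Step 4: Evaluate f.
f(2.6365, -1.0) = 61.7073


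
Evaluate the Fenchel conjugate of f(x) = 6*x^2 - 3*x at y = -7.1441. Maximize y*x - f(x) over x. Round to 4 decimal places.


f*(y) = sup_x {y*x - a*x^2 - b*x} = sup_x {(y-b)*x - a*x^2}
FOC: (y - b) - 2a*x = 0 => x* = (y - b)/(2a)
x* = (-7.1441 + 3)/(2*6) = -0.3453
f*(-7.1441) = (y-b)^2/(4a) = (-7.1441 + 3)^2/(4*6)
= 17.1736/24 = 0.7156


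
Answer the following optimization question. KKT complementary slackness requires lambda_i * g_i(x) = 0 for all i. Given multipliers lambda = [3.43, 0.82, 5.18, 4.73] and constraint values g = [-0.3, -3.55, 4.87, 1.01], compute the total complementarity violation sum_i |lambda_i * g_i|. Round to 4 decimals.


KKT complementary slackness check:
lambda_1 * g_1 = 3.43 * -0.3 = -1.029
lambda_2 * g_2 = 0.82 * -3.55 = -2.911
lambda_3 * g_3 = 5.18 * 4.87 = 25.2266
lambda_4 * g_4 = 4.73 * 1.01 = 4.7773
Total violation = 1.029 + 2.911 + 25.2266 + 4.7773 = 33.9439


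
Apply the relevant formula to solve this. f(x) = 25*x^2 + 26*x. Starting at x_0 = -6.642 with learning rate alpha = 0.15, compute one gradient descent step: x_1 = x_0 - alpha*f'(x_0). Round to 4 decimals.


We compute the gradient at x_0 and apply the update.
f'(x) = 50*x + 26
f'(-6.642) = 50*-6.642 + 26 = -306.1
x_1 = -6.642 - 0.15*-306.1 = 39.273


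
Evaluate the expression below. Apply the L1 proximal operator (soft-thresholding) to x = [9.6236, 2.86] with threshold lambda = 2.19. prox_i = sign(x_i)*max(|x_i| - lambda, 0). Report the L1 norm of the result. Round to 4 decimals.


Soft-thresholding with lambda = 2.19:
prox(9.6236) = sign(9.6236)*max(|9.6236| - 2.19, 0) = 7.4336
prox(2.86) = sign(2.86)*max(|2.86| - 2.19, 0) = 0.67
prox(x) = [7.4336, 0.67]
||prox(x)||_1 = 7.4336 + 0.67 = 8.1036


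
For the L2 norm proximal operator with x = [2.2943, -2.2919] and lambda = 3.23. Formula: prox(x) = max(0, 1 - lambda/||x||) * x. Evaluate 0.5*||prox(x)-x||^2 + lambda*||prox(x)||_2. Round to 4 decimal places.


Step 1: Compute ||x||.
||x|| = 3.2429
Step 2: Compute scaling factor.
scale = max(0, 1 - 3.23/3.2429) = 0.004
Step 3: prox(x) = [0.0092, -0.0091]
||prox(x)|| = 0.0129
Step 4: Proximal objective.
0.5*||prox-x||^2 = 5.2165
lambda*||prox|| = 0.0417
Total = 5.2582


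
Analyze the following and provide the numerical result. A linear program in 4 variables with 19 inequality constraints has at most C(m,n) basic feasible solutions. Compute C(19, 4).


Each vertex corresponds to some choice of n active constraints out of m, so the number of vertices is at most C(m, n) = m! / (n!(m-n)!).
m = 19, n = 4
Numerator: 19 * 18 * 17 * 16
Denominator: 4! = 24
C(19, 4) = 3876


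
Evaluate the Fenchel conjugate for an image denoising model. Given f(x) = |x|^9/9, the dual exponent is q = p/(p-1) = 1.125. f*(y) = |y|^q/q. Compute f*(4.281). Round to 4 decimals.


The conjugate exponent q satisfies 1/p + 1/q = 1.
p = 9, so q = 9/(9 - 1) = 1.125
|y|^q = 4.281^1.125 = 5.1344
f*(4.281) = 5.1344 / 1.125 = 4.5639


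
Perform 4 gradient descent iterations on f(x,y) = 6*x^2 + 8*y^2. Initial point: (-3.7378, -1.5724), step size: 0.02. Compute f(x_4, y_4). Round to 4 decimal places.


Gradient descent on f(x,y) = 6*x^2 + 8*y^2.
Starting point: (-3.7378, -1.5724), alpha = 0.02
Step 1: grad_x = 2*6*-3.7378 = -44.8536, grad_y = 2*8*-1.5724 = -25.1584
  x_1 = -3.7378 - 0.02*-44.8536 = -2.8407
  y_1 = -1.5724 - 0.02*-25.1584 = -1.0692
Step 2: grad_x = 2*6*-2.8407 = -34.0887, grad_y = 2*8*-1.0692 = -17.1077
  x_2 = -2.8407 - 0.02*-34.0887 = -2.159
  y_2 = -1.0692 - 0.02*-17.1077 = -0.7271
Step 3: grad_x = 2*6*-2.159 = -25.9074, grad_y = 2*8*-0.7271 = -11.6332
  x_3 = -2.159 - 0.02*-25.9074 = -1.6408
  y_3 = -0.7271 - 0.02*-11.6332 = -0.4944
Step 4: grad_x = 2*6*-1.6408 = -19.6897, grad_y = 2*8*-0.4944 = -7.9106
  x_4 = -1.6408 - 0.02*-19.6897 = -1.247
  y_4 = -0.4944 - 0.02*-7.9106 = -0.3362
f(-1.247, -0.3362) = 6*(-1.247)^2 + 8*(-0.3362)^2 = 10.2345


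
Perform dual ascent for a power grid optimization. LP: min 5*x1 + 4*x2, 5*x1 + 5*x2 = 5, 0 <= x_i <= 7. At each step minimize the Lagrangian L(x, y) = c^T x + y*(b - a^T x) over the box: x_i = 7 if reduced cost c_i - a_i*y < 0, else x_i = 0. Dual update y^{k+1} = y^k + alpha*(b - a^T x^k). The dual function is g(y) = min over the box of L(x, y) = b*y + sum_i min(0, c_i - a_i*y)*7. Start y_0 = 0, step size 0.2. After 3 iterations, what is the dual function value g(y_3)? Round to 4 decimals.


Dual ascent for LP: min 5*x1 + 4*x2, 5*x1 + 5*x2 = 5, 0 <= x_i <= 7
Step 1: y^k = 0.0, reduced costs: (5.0, 4.0)
  x^k = (0.0, 0.0), subgradient = b - a^T x = 5.0
  y^{k+1} = 0.0 + 0.2*5.0 = 1.0
Step 2: y^k = 1.0, reduced costs: (0.0, -1.0)
  x^k = (0.0, 7.0), subgradient = b - a^T x = -30.0
  y^{k+1} = 1.0 + 0.2*-30.0 = -5.0
Step 3: y^k = -5.0, reduced costs: (30.0, 29.0)
  x^k = (0.0, 0.0), subgradient = b - a^T x = 5.0
  y^{k+1} = -5.0 + 0.2*5.0 = -4.0
Dual objective at y_3 = -4.0: reduced costs (25.0, 24.0), box minimizer x = (0.0, 0.0)
g(y_3) = b*y + (c1 - a1*y)*x1 + (c2 - a2*y)*x2 = 5*(-4.0) + 25.0*0.0 + 24.0*0.0 = -20.0 + 0.0 + 0.0 = -20.0


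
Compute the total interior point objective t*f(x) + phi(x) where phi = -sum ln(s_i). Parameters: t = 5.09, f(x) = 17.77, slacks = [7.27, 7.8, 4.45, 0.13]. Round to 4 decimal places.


Step 1: Compute log-barrier.
ln values: [1.9838, 2.0541, 1.4929, -2.0402]
phi = -(1.9838 + 2.0541 + 1.4929 - 2.0402) = -3.4906
Step 2: Compute augmented objective.
t*f(x) = 5.09*17.77 = 90.4493
Total = 90.4493 - 3.4906 = 86.9587


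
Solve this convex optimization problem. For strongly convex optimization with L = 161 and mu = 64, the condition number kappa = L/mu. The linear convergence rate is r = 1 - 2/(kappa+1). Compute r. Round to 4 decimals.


Step 1: Compute the condition number.
kappa = L/mu = 161/64 = 2.5156
Step 2: Compute the convergence rate.
r = 1 - 2/(kappa + 1) = 1 - 2*mu/(L + mu) = (L - mu)/(L + mu) = 97/225 = 0.4311


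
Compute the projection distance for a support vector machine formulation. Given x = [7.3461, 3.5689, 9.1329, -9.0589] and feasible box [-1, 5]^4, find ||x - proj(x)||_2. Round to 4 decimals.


Project each component onto [-1, 5].
clip(7.3461) = 5.0, clip(3.5689) = 3.5689, clip(9.1329) = 5.0, clip(-9.0589) = -1.0
Projection = [5.0, 3.5689, 5.0, -1.0]
Squared diffs: [5.5042, 0.0, 17.0809, 64.9459]
Distance = sqrt(87.531) = 9.3558


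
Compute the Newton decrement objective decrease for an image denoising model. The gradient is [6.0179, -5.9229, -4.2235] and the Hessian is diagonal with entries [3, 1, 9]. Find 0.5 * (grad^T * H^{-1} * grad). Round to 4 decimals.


Step 1: H is diagonal, so H^(-1) * g = [2.006, -5.9229, -0.4693].
Step 2: g^T H^(-1) g = sum_i g_i^2 / H_ii
  = (6.0179)^2/3 + (-5.9229)^2/1 + (-4.2235)^2/9
  = 12.0717 + 35.0807 + 1.982 = 49.1344
Step 3: Objective decrease = 0.5 * g^T H^(-1) g = 24.5672


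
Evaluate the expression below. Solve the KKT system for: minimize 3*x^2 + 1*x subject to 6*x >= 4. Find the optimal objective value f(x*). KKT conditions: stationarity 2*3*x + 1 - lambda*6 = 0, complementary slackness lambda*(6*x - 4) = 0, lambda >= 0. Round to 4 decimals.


Step 1: Try lambda = 0 (constraint inactive).
x_unc = -1/(2*3) = -0.1667
Check: 6*-0.1667 = -1.0002 < 4 -- violated!
Step 2: Constraint must be active: 6*x = 4
x* = 4/6 = 2/3 = 0.6667 (rounded; the exact value 2/3 is used below)
lambda = (2*3*(2/3) + 1)/6 = 0.8333
Step 3: Compute optimal value.
f(x*) = 3*(2/3)^2 + 1*(2/3) = 2.0


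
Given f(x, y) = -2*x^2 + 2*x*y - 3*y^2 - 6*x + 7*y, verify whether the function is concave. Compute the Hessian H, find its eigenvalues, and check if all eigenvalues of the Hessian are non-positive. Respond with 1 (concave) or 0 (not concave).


The Hessian of f(x,y) = -2*x^2 + 2*x*y - 3*y^2 - 6*x + 7*y is:
H = [[-4, 2], [2, -6]]
Trace = -4 - 6 = -10
Determinant = -4*-6 - (2)^2 = 20
Discriminant = (-10)^2 - 4*20 = 20.0
Eigenvalues: lambda_1 = -7.2361, lambda_2 = -2.7639
The function is concave.

1


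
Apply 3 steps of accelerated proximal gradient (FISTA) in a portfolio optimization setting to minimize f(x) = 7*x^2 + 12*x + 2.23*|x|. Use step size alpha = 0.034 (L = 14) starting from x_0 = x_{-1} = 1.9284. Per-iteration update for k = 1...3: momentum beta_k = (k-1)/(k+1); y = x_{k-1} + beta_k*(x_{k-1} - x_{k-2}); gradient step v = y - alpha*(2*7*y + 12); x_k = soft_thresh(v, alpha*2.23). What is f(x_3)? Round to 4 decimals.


FISTA on f(x) = 7*x^2 + 12*x + 2.23*|x|
L = 14, alpha = 0.034
Iteration 1: beta = 0.0, y = 1.9284 + 0.0*(1.9284 - 1.9284) = 1.9284
  grad(y) = 38.9976, v = y - alpha*grad = 0.6025
  prox(v) = soft_thresh(0.6025, 0.0758) = 0.5267
Iteration 2: beta = 0.3333, y = 0.5267 + 0.3333*(0.5267 - 1.9284) = 0.0594
  grad(y) = 12.8318, v = y - alpha*grad = -0.3769
  prox(v) = soft_thresh(-0.3769, 0.0758) = -0.301
Iteration 3: beta = 0.5, y = -0.301 + 0.5*(-0.301 - 0.5267) = -0.7149
  grad(y) = 1.9914, v = y - alpha*grad = -0.7826
  prox(v) = soft_thresh(-0.7826, 0.0758) = -0.7068
f(x_3) = 7*(-0.7068)^2 + 12*(-0.7068) + 2.23*|-0.7068| = -3.4085


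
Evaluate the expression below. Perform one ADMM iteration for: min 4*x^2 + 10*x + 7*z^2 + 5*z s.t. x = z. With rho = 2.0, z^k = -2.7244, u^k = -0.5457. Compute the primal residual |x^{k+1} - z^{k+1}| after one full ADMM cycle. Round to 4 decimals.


ADMM iteration with rho = 2.0, z^k = -2.7244, u^k = -0.5457
Step 1: x-update.
Minimize 4*x^2 + 10*x + (2.0/2)*(x + 2.7244 - 0.5457)^2
FOC: (2*4 + 2.0)*x = -10 + 2.0*(-2.7244 + 0.5457)
x^{k+1} = -1.4357
Step 2: z-update.
Minimize 7*z^2 + 5*z + (2.0/2)*(-1.4357 - z - 0.5457)^2
FOC: (2*7 + 2.0)*z = -5 + 2.0*(-1.4357 - 0.5457)
z^{k+1} = -0.5602
Step 3: u-update.
u^{k+1} = -0.5457 - 1.4357 + 0.5602 = -1.4213
Step 4: Primal residual = |-1.4357 + 0.5602| = 0.8756


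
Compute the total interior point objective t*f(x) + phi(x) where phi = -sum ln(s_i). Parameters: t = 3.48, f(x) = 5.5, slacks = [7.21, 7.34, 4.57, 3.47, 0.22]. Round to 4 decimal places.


Step 1: Compute log-barrier.
ln values: [1.9755, 1.9933, 1.5195, 1.2442, -1.5141]
phi = -(1.9755 + 1.9933 + 1.5195 + 1.2442 - 1.5141) = -5.2183
Step 2: Compute augmented objective.
t*f(x) = 3.48*5.5 = 19.14
Total = 19.14 - 5.2183 = 13.9217


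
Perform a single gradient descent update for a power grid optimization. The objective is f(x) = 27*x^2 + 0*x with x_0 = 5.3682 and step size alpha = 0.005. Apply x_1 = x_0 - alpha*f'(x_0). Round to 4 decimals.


We compute the gradient at x_0 and apply the update.
f'(x) = 54*x + 0
f'(5.3682) = 54*5.3682 + 0 = 289.8828
x_1 = 5.3682 - 0.005*289.8828 = 3.9188


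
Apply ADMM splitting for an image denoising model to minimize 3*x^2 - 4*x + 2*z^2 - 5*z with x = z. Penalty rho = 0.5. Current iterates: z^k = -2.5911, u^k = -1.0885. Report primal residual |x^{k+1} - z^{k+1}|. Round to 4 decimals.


ADMM iteration with rho = 0.5, z^k = -2.5911, u^k = -1.0885
Step 1: x-update.
Minimize 3*x^2 - 4*x + (0.5/2)*(x + 2.5911 - 1.0885)^2
FOC: (2*3 + 0.5)*x = 4 + 0.5*(-2.5911 + 1.0885)
x^{k+1} = 0.4998
Step 2: z-update.
Minimize 2*z^2 - 5*z + (0.5/2)*(0.4998 - z - 1.0885)^2
FOC: (2*2 + 0.5)*z = 5 + 0.5*(0.4998 - 1.0885)
z^{k+1} = 1.0457
Step 3: u-update.
u^{k+1} = -1.0885 + 0.4998 - 1.0457 = -1.6344
Step 4: Primal residual = |0.4998 - 1.0457| = 0.5459


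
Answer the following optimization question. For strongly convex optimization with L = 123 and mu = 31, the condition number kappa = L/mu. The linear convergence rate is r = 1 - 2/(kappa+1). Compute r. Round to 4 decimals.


Step 1: Compute the condition number.
kappa = L/mu = 123/31 = 3.9677
Step 2: Compute the convergence rate.
r = 1 - 2/(kappa + 1) = 1 - 2*mu/(L + mu) = (L - mu)/(L + mu) = 92/154 = 0.5974


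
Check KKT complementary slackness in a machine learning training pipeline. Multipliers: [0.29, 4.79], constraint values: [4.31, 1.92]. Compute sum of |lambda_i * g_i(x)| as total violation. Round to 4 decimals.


KKT complementary slackness check:
lambda_1 * g_1 = 0.29 * 4.31 = 1.2499
lambda_2 * g_2 = 4.79 * 1.92 = 9.1968
Total violation = 1.2499 + 9.1968 = 10.4467


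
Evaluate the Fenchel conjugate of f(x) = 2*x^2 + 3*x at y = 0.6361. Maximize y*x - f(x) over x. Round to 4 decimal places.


f*(y) = sup_x {y*x - a*x^2 - b*x} = sup_x {(y-b)*x - a*x^2}
FOC: (y - b) - 2a*x = 0 => x* = (y - b)/(2a)
x* = (0.6361 - 3)/(2*2) = -0.591
f*(0.6361) = (y-b)^2/(4a) = (0.6361 - 3)^2/(4*2)
= 5.588/8 = 0.6985


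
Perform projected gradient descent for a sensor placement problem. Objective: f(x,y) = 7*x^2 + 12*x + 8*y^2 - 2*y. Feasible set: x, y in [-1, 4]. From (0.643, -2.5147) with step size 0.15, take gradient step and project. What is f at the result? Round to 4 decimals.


Step 1: Compute gradient at (0.643, -2.5147).
grad_x = 2*7*0.643 + 12 = 21.002
grad_y = 2*8*-2.5147 - 2 = -42.2352
Step 2: Gradient step.
x_raw = 0.643 - 0.15*21.002 = -2.5073
y_raw = -2.5147 - 0.15*-42.2352 = 3.8206
Step 3: Project onto [-1, 4].
x_proj = clip(-2.5073) = -1.0
y_proj = clip(3.8206) = 3.8206
Step 4: Evaluate f.
f(-1.0, 3.8206) = 104.1335


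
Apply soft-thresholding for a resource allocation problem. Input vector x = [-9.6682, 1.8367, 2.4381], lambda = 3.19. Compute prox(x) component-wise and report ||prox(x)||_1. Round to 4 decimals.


Soft-thresholding with lambda = 3.19:
prox(-9.6682) = sign(-9.6682)*max(|-9.6682| - 3.19, 0) = -6.4782
prox(1.8367) = sign(1.8367)*max(|1.8367| - 3.19, 0) = 0.0
prox(2.4381) = sign(2.4381)*max(|2.4381| - 3.19, 0) = 0.0
prox(x) = [-6.4782, 0.0, 0.0]
||prox(x)||_1 = 6.4782 + 0.0 + 0.0 = 6.4782


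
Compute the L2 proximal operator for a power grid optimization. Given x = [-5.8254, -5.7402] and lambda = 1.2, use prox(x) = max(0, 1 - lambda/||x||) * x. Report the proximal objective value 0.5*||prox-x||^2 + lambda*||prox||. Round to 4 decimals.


Step 1: Compute ||x||.
||x|| = 8.1783
Step 2: Compute scaling factor.
scale = max(0, 1 - 1.2/8.1783) = 0.8533
Step 3: prox(x) = [-4.9706, -4.8979]
||prox(x)|| = 6.9783
Step 4: Proximal objective.
0.5*||prox-x||^2 = 0.72
lambda*||prox|| = 8.374
Total = 9.094


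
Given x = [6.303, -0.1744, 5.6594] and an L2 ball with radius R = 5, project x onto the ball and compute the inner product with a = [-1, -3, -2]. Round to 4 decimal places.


Step 1: Compute ||x|| (intermediates to 6 decimals).
||x|| = sqrt(6.303^2 + (-0.1744)^2 + 5.6594^2) = 8.472723
Step 2: Project.
Since ||x|| > R, scale = R/||x|| = 5/8.472723 = 0.590129, proj(x) = scale * x
proj(x) = [3.719583, -0.102918, 3.339776]
Step 3: Dot product.
a^T * proj(x) = -1*3.719583 - 3*(-0.102918) - 2*3.339776 = -10.0904


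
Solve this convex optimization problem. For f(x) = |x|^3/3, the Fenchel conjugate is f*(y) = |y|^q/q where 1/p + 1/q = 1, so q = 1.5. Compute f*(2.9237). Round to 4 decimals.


The conjugate exponent q satisfies 1/p + 1/q = 1.
p = 3, so q = 3/(3 - 1) = 1.5
|y|^q = 2.9237^1.5 = 4.9992
f*(2.9237) = 4.9992 / 1.5 = 3.3328


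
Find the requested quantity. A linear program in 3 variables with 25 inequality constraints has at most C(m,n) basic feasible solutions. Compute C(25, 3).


Each vertex corresponds to some choice of n active constraints out of m, so the number of vertices is at most C(m, n) = m! / (n!(m-n)!).
m = 25, n = 3
Numerator: 25 * 24 * 23
Denominator: 3! = 6
C(25, 3) = 2300


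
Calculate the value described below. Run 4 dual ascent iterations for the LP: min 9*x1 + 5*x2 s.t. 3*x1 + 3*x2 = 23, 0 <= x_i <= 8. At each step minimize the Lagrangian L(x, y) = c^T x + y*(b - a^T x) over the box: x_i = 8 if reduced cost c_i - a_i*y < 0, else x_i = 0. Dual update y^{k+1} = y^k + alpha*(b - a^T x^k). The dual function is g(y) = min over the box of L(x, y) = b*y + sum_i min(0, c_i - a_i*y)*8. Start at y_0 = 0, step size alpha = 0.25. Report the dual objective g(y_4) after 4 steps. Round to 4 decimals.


Dual ascent for LP: min 9*x1 + 5*x2, 3*x1 + 3*x2 = 23, 0 <= x_i <= 8
Step 1: y^k = 0.0, reduced costs: (9.0, 5.0)
  x^k = (0.0, 0.0), subgradient = b - a^T x = 23.0
  y^{k+1} = 0.0 + 0.25*23.0 = 5.75
Step 2: y^k = 5.75, reduced costs: (-8.25, -12.25)
  x^k = (8.0, 8.0), subgradient = b - a^T x = -25.0
  y^{k+1} = 5.75 + 0.25*-25.0 = -0.5
Step 3: y^k = -0.5, reduced costs: (10.5, 6.5)
  x^k = (0.0, 0.0), subgradient = b - a^T x = 23.0
  y^{k+1} = -0.5 + 0.25*23.0 = 5.25
Step 4: y^k = 5.25, reduced costs: (-6.75, -10.75)
  x^k = (8.0, 8.0), subgradient = b - a^T x = -25.0
  y^{k+1} = 5.25 + 0.25*-25.0 = -1.0
Dual objective at y_4 = -1.0: reduced costs (12.0, 8.0), box minimizer x = (0.0, 0.0)
g(y_4) = b*y + (c1 - a1*y)*x1 + (c2 - a2*y)*x2 = 23*(-1.0) + 12.0*0.0 + 8.0*0.0 = -23.0 + 0.0 + 0.0 = -23.0
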